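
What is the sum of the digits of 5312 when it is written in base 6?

5312 in base 6 is 40332.
Digit sum: 4+0+3+3+2 = 12.

12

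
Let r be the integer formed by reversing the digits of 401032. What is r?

230104

Reversing 401032 gives 230104.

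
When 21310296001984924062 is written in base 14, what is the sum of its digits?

21310296001984924062 in base 14 is 9ADAB469B62437D82.
Digit sum: 9+10+13+10+11+4+6+9+11+6+2+4+3+7+13+8+2 = 128.

128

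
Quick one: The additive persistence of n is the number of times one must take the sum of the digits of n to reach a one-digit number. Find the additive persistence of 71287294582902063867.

71287294582902063867 → 96 → 15 → 6 (3 steps)

3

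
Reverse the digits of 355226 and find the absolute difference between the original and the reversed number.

Reverse of 355226 is 622553.
|355226 − 622553| = 267327

267327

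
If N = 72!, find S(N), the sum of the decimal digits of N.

432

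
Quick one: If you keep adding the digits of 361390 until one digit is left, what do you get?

4

3+6+1+3+9+0 = 22
2+2 = 4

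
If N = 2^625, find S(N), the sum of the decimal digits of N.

884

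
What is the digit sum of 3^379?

846

3^379 = 6744589758816132177641561380834646393584875358896360180857195402033891106610172669575706155000580256998703596722646528006242677259989321862877165454212746914255442596431063666487867
Sum of its 181 digits: 846.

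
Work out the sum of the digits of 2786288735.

2+7+8+6+2+8+8+7+3+5 = 56

56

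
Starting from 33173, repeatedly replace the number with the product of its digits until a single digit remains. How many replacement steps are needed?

4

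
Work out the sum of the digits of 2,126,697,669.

54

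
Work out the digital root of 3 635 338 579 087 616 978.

3+6+3+5+3+3+8+5+7+9+0+8+7+6+1+6+9+7+8 = 104
1+0+4 = 5
(Equivalently, 3 635 338 579 087 616 978 mod 9 = 5.)

5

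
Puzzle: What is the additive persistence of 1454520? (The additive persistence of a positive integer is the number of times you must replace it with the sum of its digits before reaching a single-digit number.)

2

1454520 → 21 → 3 (2 steps)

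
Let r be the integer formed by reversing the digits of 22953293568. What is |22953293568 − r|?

63585942354

Reverse of 22953293568 is 86539235922.
|22953293568 − 86539235922| = 63585942354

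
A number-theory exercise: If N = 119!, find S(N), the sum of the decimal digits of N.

119! = 55745857612076058813234317117419771556272886109483581752463927935846946310374691578057284710599874844234646982443450754604453404911734348832487342619913750049708004343808000000000000000000000000000
Sum of its 197 digits: 774.

774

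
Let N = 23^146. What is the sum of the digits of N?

907

23^146 = 6490289344400827366545277798517808668889193297323562505529636438058752714774528806317147143658291317290037593128685335359250921503340009176394799037453739964207157046909538364225161222458710165625489
Sum of its 199 digits: 907.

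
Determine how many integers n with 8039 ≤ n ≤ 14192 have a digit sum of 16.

390

The integers in [8039, 14192] that have a digit sum of 16: 8044, 8053, 8062, 8071, 8080, 8107, …, 14182, 14191.
390 qualify.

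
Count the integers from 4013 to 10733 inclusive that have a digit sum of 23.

386

The integers in [4013, 10733] that have a digit sum of 23: 4199, 4289, 4298, 4379, 4388, 4397, …, 10688, 10697.
386 qualify.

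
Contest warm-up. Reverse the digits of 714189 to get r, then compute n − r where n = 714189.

-267228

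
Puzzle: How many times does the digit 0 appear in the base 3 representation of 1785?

1785 in base 3 is 2110010.
The digit 0 appears 3 times.

3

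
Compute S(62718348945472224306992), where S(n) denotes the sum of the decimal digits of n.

107

6+2+7+1+8+3+4+8+9+4+5+4+7+2+2+2+4+3+0+6+9+9+2 = 107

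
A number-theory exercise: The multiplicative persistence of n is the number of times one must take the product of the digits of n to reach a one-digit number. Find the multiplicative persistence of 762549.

2

762549 → 15120 → 0 (2 steps)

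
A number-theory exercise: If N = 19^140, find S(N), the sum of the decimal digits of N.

19^140 = 106048403147697709002400795502341051065598354572223761919904573762772051894162180608304317820387660783048225415569663330043609617693344977132933150536845368830613465071178992049201
Sum of its 180 digits: 748.

748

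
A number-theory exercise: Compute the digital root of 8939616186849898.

4

8+9+3+9+6+1+6+1+8+6+8+4+9+8+9+8 = 103
1+0+3 = 4
(Equivalently, 8939616186849898 mod 9 = 4.)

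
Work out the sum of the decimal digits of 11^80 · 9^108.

11^80 · 9^108 = 2342102146480879385187693537427764749590134296738466396298451084379108765926300669987876402674873306651981993457915607066288764966123528351165314099989057153641005272410265998185824943521
Sum of its 187 digits: 891.

891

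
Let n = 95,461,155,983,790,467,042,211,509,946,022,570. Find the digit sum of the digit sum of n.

13

First digit sum: 148.
1+4+8 = 13.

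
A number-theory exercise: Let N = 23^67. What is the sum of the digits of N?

23^67 = 17209371632473416951512407430343972791444899258744425424119111408989634907925837174600928647
Sum of its 92 digits: 410.

410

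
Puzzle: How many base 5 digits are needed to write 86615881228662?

86615881228662 in base 5 is 42323103311043304122, which has 20 digits.

20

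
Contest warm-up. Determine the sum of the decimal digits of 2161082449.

2+1+6+1+0+8+2+4+4+9 = 37

37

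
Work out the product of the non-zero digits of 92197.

1134

9×2×1×9×7 = 1134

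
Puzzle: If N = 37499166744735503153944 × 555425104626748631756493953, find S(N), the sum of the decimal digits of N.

37499166744735503153944 × 555425104626748631756493953 = 20827978612610609741043270153937686971035064100632
Sum of its 50 digits: 197.

197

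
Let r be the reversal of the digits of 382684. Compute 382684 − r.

-103599

Reverse of 382684 is 486283.
382684 − 486283 = -103599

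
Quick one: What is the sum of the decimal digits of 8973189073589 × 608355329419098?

117

8973189073589 × 608355329419098 = 5458887394803086900144002722
Sum of its 28 digits: 117.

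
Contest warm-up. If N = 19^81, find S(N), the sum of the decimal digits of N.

523

19^81 = 37935138777825626081921793537883175111660882975396868589425211875005368072659738180509867983917766065619
Sum of its 104 digits: 523.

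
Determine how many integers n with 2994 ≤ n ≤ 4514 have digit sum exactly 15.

118

The integers in [2994, 4514] that have digit sum exactly 15: 3039, 3048, 3057, 3066, 3075, 3084, …, 4470, 4506.
118 qualify.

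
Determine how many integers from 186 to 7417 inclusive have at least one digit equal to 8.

1941

The integers in [186, 7417] that have at least one digit equal to 8: 186, 187, 188, 189, 198, 208, …, 7398, 7408.
1941 qualify.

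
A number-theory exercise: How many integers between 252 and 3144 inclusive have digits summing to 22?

The integers in [252, 3144] that have digits summing to 22: 499, 589, 598, 679, 688, 697, …, 2983, 2992.
85 qualify.

85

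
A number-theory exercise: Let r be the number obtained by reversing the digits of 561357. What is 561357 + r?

Reverse of 561357 is 753165.
561357 + 753165 = 1314522

1314522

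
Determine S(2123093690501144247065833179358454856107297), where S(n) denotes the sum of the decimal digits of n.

2+1+2+3+0+9+3+6+9+0+5+0+1+1+4+4+2+4+7+0+6+5+8+3+3+1+7+9+3+5+8+4+5+4+8+5+6+1+0+7+2+9+7 = 179

179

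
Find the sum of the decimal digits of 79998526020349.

7+9+9+9+8+5+2+6+0+2+0+3+4+9 = 73

73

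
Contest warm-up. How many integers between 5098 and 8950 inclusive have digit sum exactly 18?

274

The integers in [5098, 8950] that have digit sum exactly 18: 5139, 5148, 5157, 5166, 5175, 5184, …, 8901, 8910.
274 qualify.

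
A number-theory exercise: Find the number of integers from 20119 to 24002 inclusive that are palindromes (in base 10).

The integers in [20119, 24002] that are palindromes (in base 10): 20202, 20302, 20402, 20502, 20602, 20702, …, 23832, 23932.
38 qualify.

38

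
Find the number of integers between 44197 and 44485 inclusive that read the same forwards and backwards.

3

The integers in [44197, 44485] that read the same forwards and backwards: 44244, 44344, 44444.
3 qualify.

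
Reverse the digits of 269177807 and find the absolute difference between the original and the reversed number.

Reverse of 269177807 is 708771962.
|269177807 − 708771962| = 439594155

439594155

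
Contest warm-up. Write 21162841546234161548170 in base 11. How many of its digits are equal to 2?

21162841546234161548170 in base 11 is 295036100AA51203144130.
The digit 2 appears 2 times.

2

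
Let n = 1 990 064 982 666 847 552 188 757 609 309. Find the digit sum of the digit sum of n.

First digit sum: 160.
1+6+0 = 7.

7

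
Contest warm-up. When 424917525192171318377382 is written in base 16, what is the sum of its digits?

162

424917525192171318377382 in base 16 is 59FAD3401CBE9C737BA6.
Digit sum: 5+9+15+10+13+3+4+0+1+12+11+14+9+12+7+3+7+11+10+6 = 162.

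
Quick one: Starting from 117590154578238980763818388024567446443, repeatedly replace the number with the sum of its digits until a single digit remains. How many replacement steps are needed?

117590154578238980763818388024567446443 → 184 → 13 → 4 (3 steps)

3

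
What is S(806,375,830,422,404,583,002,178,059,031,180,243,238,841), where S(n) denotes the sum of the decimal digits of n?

152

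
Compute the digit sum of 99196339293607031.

9+9+1+9+6+3+3+9+2+9+3+6+0+7+0+3+1 = 80

80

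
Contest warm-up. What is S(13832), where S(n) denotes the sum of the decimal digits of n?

17

1+3+8+3+2 = 17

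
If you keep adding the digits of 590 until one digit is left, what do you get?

5+9+0 = 14
1+4 = 5
(Equivalently, 590 mod 9 = 5.)

5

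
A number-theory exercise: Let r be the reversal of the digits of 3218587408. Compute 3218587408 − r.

-4829270715

Reverse of 3218587408 is 8047858123.
3218587408 − 8047858123 = -4829270715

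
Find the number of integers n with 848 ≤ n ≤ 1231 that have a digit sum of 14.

22

The integers in [848, 1231] that have a digit sum of 14: 851, 860, 905, 914, 923, 932, …, 1193, 1229.
22 qualify.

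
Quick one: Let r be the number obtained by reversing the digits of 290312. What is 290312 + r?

Reverse of 290312 is 213092.
290312 + 213092 = 503404

503404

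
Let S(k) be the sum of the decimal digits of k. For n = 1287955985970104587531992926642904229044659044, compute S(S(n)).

First digit sum: 220.
2+2+0 = 4.

4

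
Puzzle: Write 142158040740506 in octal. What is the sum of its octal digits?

49

142158040740506 in base 8 is 4024527741231232.
Digit sum: 4+0+2+4+5+2+7+7+4+1+2+3+1+2+3+2 = 49.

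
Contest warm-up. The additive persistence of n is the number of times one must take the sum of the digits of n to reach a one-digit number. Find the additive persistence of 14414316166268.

14414316166268 → 53 → 8 (2 steps)

2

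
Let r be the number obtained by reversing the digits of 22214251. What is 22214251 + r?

Reverse of 22214251 is 15241222.
22214251 + 15241222 = 37455473

37455473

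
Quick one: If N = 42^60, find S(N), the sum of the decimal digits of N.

441

42^60 = 24828896828938914855494990615279641053458042620395585133704183152909280470364095533430212631986176
Sum of its 98 digits: 441.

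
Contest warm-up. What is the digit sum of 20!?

54

20! = 2432902008176640000
Sum of its 19 digits: 54.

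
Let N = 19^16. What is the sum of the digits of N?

91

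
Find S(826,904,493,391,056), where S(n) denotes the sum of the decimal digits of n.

8+2+6+9+0+4+4+9+3+3+9+1+0+5+6 = 69

69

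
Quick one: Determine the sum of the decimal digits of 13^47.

241

13^47 = 22664052024539238871968220999332552715703774239747717
Sum of its 53 digits: 241.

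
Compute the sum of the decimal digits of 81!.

486

81! = 5797126020747367985879734231578109105412357244731625958745865049716390179693892056256184534249745940480000000000000000000
Sum of its 121 digits: 486.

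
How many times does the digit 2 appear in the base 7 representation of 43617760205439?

4

43617760205439 in base 7 is 12121164521312340.
The digit 2 appears 4 times.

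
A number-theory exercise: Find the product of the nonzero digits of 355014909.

3×5×5×1×4×9×9 = 24300

24300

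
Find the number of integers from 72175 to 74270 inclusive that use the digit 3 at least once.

1289

The integers in [72175, 74270] that use the digit 3 at least once: 72183, 72193, 72203, 72213, 72223, 72230, …, 74253, 74263.
1289 qualify.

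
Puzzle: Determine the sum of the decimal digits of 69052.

6+9+0+5+2 = 22

22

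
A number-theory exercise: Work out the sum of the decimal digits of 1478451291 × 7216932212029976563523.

138

1478451291 × 7216932212029976563523 = 10669882745935204581040322858193
Sum of its 32 digits: 138.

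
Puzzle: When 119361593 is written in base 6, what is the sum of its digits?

119361593 in base 6 is 15502155545.
Digit sum: 1+5+5+0+2+1+5+5+5+4+5 = 38.

38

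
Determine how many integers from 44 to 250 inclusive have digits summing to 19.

The integers in [44, 250] that have digits summing to 19: 199.
1 qualifies.

1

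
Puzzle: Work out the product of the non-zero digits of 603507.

630

6×3×5×7 = 630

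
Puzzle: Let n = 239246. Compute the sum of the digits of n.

26

2+3+9+2+4+6 = 26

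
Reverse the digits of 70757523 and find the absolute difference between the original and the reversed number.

Reverse of 70757523 is 32575707.
|70757523 − 32575707| = 38181816

38181816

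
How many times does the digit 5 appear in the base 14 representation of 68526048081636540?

2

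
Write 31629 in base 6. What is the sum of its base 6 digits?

14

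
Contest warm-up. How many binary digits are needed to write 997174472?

30

997174472 in base 2 is 111011011011111010110011001000, which has 30 digits.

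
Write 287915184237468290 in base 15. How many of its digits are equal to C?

2

287915184237468290 in base 15 is 9CE0DEA0EA1C995.
The digit C appears 2 times.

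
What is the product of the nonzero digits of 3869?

1296

3×8×6×9 = 1296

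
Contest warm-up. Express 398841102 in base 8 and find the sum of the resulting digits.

37

398841102 in base 8 is 2761352416.
Digit sum: 2+7+6+1+3+5+2+4+1+6 = 37.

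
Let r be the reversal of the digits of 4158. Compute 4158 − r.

-4356

Reverse of 4158 is 8514.
4158 − 8514 = -4356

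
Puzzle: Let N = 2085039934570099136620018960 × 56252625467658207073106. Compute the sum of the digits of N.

2085039934570099136620018960 × 56252625467658207073106 = 117288970524482360421988501550417774621347826089760
Sum of its 51 digits: 224.

224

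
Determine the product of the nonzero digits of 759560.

9450

7×5×9×5×6 = 9450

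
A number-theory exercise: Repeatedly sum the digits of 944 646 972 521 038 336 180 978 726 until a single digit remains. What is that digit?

9+4+4+6+4+6+9+7+2+5+2+1+0+3+8+3+3+6+1+8+0+9+7+8+7+2+6 = 130
1+3+0 = 4

4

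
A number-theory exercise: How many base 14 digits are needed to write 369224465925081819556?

18

369224465925081819556 in base 14 is C175747DBC90CC7260, which has 18 digits.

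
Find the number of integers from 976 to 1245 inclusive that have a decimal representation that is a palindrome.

The integers in [976, 1245] that have a decimal representation that is a palindrome: 979, 989, 999, 1001, 1111, 1221.
6 qualify.

6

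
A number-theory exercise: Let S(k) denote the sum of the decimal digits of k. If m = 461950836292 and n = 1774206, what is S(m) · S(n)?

1485

S(461950836292) = 4+6+1+9+5+0+8+3+6+2+9+2 = 55.
S(1774206) = 1+7+7+4+2+0+6 = 27.
55 · 27 = 1485.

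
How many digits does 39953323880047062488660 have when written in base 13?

21

39953323880047062488660 in base 13 is 214387561172CA6708347, which has 21 digits.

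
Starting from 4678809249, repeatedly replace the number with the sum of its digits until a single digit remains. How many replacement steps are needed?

4678809249 → 57 → 12 → 3 (3 steps)

3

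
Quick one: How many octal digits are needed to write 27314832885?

12

27314832885 in base 8 is 313405642765, which has 12 digits.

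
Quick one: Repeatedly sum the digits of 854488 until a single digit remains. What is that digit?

1

8+5+4+4+8+8 = 37
3+7 = 10
1+0 = 1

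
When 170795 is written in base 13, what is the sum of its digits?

35

170795 in base 13 is 5C981.
Digit sum: 5+12+9+8+1 = 35.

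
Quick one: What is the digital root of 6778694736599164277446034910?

6+7+7+8+6+9+4+7+3+6+5+9+9+1+6+4+2+7+7+4+4+6+0+3+4+9+1+0 = 144
1+4+4 = 9

9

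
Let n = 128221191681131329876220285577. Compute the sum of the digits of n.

120

1+2+8+2+2+1+1+9+1+6+8+1+1+3+1+3+2+9+8+7+6+2+2+0+2+8+5+5+7+7 = 120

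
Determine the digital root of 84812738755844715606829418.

5

8+4+8+1+2+7+3+8+7+5+5+8+4+4+7+1+5+6+0+6+8+2+9+4+1+8 = 131
1+3+1 = 5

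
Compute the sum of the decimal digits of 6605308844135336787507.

6+6+0+5+3+0+8+8+4+4+1+3+5+3+3+6+7+8+7+5+0+7 = 99

99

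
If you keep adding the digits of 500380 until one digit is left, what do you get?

7

5+0+0+3+8+0 = 16
1+6 = 7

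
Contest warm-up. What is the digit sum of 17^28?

17^28 = 28351092476867700887730107366063041
Sum of its 35 digits: 145.

145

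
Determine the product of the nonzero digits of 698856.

103680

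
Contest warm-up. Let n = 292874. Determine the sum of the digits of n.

2+9+2+8+7+4 = 32

32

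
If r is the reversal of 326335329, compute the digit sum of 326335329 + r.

Reversal of 326335329 is 923533623; 326335329 + 923533623 = 1249868952.
Digit sum of 1249868952: 1+2+4+9+8+6+8+9+5+2 = 54.

54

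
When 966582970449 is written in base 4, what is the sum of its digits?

966582970449 in base 4 is 32010030311122201101.
Digit sum: 3+2+0+1+0+0+3+0+3+1+1+1+2+2+2+0+1+1+0+1 = 24.

24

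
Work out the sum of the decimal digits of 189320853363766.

1+8+9+3+2+0+8+5+3+3+6+3+7+6+6 = 70

70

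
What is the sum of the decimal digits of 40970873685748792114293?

114

4+0+9+7+0+8+7+3+6+8+5+7+4+8+7+9+2+1+1+4+2+9+3 = 114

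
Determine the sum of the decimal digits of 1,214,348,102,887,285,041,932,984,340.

111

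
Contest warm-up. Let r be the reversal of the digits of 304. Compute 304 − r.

-99

Reverse of 304 is 403.
304 − 403 = -99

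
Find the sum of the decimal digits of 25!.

72

25! = 15511210043330985984000000
Sum of its 26 digits: 72.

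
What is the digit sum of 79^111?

79^111 = 4331188978027773201117572074310778101508883076422577557261991080828043172466876303406882971193927681259233279070777332789096298122105408050685884576180933440418680035602629530694978260085828057198851912775016879
Sum of its 211 digits: 946.

946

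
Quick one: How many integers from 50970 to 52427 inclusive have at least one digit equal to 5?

1458

The integers in [50970, 52427] that have at least one digit equal to 5: 50970, 50971, 50972, 50973, 50974, 50975, …, 52426, 52427.
1458 qualify.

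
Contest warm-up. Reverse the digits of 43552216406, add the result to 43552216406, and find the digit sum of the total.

31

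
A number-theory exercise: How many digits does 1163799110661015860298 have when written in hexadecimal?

1163799110661015860298 in base 16 is 3F16F50513015FF44A, which has 18 digits.

18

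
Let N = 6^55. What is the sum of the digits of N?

6^55 = 6285195213566005335561053533150026217291776
Sum of its 43 digits: 162.

162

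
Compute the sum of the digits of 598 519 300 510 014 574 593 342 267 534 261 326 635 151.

161

5+9+8+5+1+9+3+0+0+5+1+0+0+1+4+5+7+4+5+9+3+3+4+2+2+6+7+5+3+4+2+6+1+3+2+6+6+3+5+1+5+1 = 161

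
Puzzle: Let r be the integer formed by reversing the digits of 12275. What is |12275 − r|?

44946

Reverse of 12275 is 57221.
|12275 − 57221| = 44946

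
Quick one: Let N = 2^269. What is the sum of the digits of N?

2^269 = 948568795032094272909893509191171341133987714380927500611236528192824358010355712
Sum of its 81 digits: 347.

347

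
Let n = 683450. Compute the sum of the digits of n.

26

6+8+3+4+5+0 = 26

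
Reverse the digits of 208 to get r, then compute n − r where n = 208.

Reverse of 208 is 802.
208 − 802 = -594

-594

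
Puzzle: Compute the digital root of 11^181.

The digital root of n equals n mod 9 (or 9 when 9 | n), so we need 11^181 mod 9.
11^181 ≡ 2 (mod 9), so the digital root is 2.

2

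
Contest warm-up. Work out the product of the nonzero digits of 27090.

2×7×9 = 126

126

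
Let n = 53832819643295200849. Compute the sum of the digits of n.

91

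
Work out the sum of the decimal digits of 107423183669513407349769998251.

142

1+0+7+4+2+3+1+8+3+6+6+9+5+1+3+4+0+7+3+4+9+7+6+9+9+9+8+2+5+1 = 142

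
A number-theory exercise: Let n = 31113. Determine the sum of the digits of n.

9

3+1+1+1+3 = 9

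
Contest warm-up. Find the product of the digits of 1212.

4

1×2×1×2 = 4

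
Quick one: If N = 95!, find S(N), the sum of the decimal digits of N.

585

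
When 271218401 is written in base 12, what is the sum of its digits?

47

271218401 in base 12 is 769B7115.
Digit sum: 7+6+9+11+7+1+1+5 = 47.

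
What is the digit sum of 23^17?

23^17 = 141050039560662968926103
Sum of its 24 digits: 92.

92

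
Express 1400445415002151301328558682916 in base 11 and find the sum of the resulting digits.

1400445415002151301328558682916 in base 11 is 9790607053A214972984669968785.
Digit sum: 9+7+9+0+6+0+7+0+5+3+10+2+1+4+9+7+2+9+8+4+6+6+9+9+6+8+7+8+5 = 166.

166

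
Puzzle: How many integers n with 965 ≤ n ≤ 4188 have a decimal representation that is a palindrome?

36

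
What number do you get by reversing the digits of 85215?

51258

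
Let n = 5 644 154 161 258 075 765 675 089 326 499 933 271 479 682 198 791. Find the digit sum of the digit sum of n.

12

First digit sum: 246.
2+4+6 = 12.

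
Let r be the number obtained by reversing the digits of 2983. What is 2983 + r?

6875

Reverse of 2983 is 3892.
2983 + 3892 = 6875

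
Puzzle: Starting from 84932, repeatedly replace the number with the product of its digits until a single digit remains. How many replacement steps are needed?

3

84932 → 1728 → 112 → 2 (3 steps)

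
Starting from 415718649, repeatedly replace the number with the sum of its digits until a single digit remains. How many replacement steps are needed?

2

415718649 → 45 → 9 (2 steps)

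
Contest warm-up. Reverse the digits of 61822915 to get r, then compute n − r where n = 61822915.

9900099

Reverse of 61822915 is 51922816.
61822915 − 51922816 = 9900099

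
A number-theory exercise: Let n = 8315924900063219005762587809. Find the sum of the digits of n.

119

8+3+1+5+9+2+4+9+0+0+0+6+3+2+1+9+0+0+5+7+6+2+5+8+7+8+0+9 = 119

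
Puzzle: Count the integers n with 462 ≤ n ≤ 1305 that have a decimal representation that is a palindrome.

The integers in [462, 1305] that have a decimal representation that is a palindrome: 464, 474, 484, 494, 505, 515, …, 1111, 1221.
57 qualify.

57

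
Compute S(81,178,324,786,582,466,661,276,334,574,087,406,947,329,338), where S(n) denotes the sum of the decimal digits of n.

213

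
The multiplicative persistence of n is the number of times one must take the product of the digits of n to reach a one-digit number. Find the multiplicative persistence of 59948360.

1

59948360 → 0 (1 step)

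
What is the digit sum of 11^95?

419

11^95 = 855667604660776411454653319264682415897096646406322620359170545489005669604802682190120890261212451
Sum of its 99 digits: 419.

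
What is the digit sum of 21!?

21! = 51090942171709440000
Sum of its 20 digits: 63.

63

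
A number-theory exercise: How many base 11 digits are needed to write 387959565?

9

387959565 in base 11 is 189AA1844, which has 9 digits.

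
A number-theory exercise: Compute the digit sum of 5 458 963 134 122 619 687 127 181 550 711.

5+4+5+8+9+6+3+1+3+4+1+2+2+6+1+9+6+8+7+1+2+7+1+8+1+5+5+0+7+1+1 = 129

129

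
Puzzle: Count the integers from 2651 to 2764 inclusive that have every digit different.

The integers in [2651, 2764] that have every digit different: 2651, 2653, 2654, 2657, 2658, 2659, …, 2763, 2764.
66 qualify.

66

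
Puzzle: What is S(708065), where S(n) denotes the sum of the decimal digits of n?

26

7+0+8+0+6+5 = 26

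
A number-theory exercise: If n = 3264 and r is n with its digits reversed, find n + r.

7887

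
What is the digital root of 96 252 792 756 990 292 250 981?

8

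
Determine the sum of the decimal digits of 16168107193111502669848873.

112

1+6+1+6+8+1+0+7+1+9+3+1+1+1+5+0+2+6+6+9+8+4+8+8+7+3 = 112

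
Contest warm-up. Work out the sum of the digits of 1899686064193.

70

1+8+9+9+6+8+6+0+6+4+1+9+3 = 70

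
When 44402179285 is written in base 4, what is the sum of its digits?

44402179285 in base 4 is 221112210313303111.
Digit sum: 2+2+1+1+1+2+2+1+0+3+1+3+3+0+3+1+1+1 = 28.

28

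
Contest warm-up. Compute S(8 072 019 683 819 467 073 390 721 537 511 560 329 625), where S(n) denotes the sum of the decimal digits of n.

8+0+7+2+0+1+9+6+8+3+8+1+9+4+6+7+0+7+3+3+9+0+7+2+1+5+3+7+5+1+1+5+6+0+3+2+9+6+2+5 = 171

171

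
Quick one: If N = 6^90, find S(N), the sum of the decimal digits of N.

360

6^90 = 10804695562359870518299193703899148848724015728610899282651377959960576
Sum of its 71 digits: 360.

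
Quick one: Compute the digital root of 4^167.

7

The digital root of n equals n mod 9 (or 9 when 9 | n), so we need 4^167 mod 9.
4^167 ≡ 7 (mod 9), so the digital root is 7.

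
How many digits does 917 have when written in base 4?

917 in base 4 is 32111, which has 5 digits.

5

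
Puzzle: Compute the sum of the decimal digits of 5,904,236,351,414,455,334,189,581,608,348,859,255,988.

5+9+0+4+2+3+6+3+5+1+4+1+4+4+5+5+3+3+4+1+8+9+5+8+1+6+0+8+3+4+8+8+5+9+2+5+5+9+8+8 = 191

191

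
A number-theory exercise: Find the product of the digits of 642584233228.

4423680

6×4×2×5×8×4×2×3×3×2×2×8 = 4423680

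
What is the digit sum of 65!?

65! = 8247650592082470666723170306785496252186258551345437492922123134388955774976000000000000000
Sum of its 91 digits: 351.

351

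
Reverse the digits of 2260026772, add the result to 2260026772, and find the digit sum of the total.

Reversal of 2260026772 is 2776200622; 2260026772 + 2776200622 = 5036227394.
Digit sum of 5036227394: 5+0+3+6+2+2+7+3+9+4 = 41.

41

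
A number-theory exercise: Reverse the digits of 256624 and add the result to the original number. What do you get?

Reverse of 256624 is 426652.
256624 + 426652 = 683276

683276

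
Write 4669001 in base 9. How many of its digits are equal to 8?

3

4669001 in base 9 is 8705588.
The digit 8 appears 3 times.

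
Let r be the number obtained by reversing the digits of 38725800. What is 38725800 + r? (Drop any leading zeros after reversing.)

Reverse of 38725800 is 852783.
38725800 + 852783 = 39578583

39578583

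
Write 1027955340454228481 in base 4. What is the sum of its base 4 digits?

41

1027955340454228481 in base 4 is 321010001332332100233113020001.
Digit sum: 3+2+1+0+1+0+0+0+1+3+3+2+3+3+2+1+0+0+2+3+3+1+1+3+0+2+0+0+0+1 = 41.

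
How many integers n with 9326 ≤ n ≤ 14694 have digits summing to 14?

332

The integers in [9326, 14694] that have digits summing to 14: 9401, 9410, 9500, 10049, 10058, 10067, …, 14621, 14630.
332 qualify.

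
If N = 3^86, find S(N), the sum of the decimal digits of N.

171

3^86 = 107752636643058178097424660240453423951129
Sum of its 42 digits: 171.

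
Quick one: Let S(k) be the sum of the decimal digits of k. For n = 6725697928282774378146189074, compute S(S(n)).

14

First digit sum: 149.
1+4+9 = 14.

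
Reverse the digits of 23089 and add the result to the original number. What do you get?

Reverse of 23089 is 98032.
23089 + 98032 = 121121

121121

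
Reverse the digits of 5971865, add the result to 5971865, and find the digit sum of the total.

Reversal of 5971865 is 5681795; 5971865 + 5681795 = 11653660.
Digit sum of 11653660: 1+1+6+5+3+6+6+0 = 28.

28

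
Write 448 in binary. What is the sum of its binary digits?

3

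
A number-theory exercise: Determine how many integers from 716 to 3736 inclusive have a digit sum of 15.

235

The integers in [716, 3736] that have a digit sum of 15: 717, 726, 735, 744, 753, 762, …, 3723, 3732.
235 qualify.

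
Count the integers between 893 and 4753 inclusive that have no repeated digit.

1957

The integers in [893, 4753] that have no repeated digit: 893, 894, 895, 896, 897, 901, …, 4752, 4753.
1957 qualify.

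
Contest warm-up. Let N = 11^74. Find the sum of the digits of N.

355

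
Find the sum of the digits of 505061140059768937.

5+0+5+0+6+1+1+4+0+0+5+9+7+6+8+9+3+7 = 76

76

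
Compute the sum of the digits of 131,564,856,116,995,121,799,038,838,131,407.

1+3+1+5+6+4+8+5+6+1+1+6+9+9+5+1+2+1+7+9+9+0+3+8+8+3+8+1+3+1+4+0+7 = 145

145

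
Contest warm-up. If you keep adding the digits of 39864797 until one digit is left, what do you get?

8

3+9+8+6+4+7+9+7 = 53
5+3 = 8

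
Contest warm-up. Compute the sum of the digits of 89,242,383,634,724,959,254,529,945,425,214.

8+9+2+4+2+3+8+3+6+3+4+7+2+4+9+5+9+2+5+4+5+2+9+9+4+5+4+2+5+2+1+4 = 151

151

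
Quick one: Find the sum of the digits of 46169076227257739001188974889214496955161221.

4+6+1+6+9+0+7+6+2+2+7+2+5+7+7+3+9+0+0+1+1+8+8+9+7+4+8+8+9+2+1+4+4+9+6+9+5+5+1+6+1+2+2+1 = 204

204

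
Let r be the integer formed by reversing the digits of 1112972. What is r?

2792111

Reversing 1112972 gives 2792111.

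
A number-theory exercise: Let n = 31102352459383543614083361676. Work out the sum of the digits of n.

112

3+1+1+0+2+3+5+2+4+5+9+3+8+3+5+4+3+6+1+4+0+8+3+3+6+1+6+7+6 = 112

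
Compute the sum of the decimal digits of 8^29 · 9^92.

8^29 · 9^92 = 954817765979628771483015568446544213681079459301634980993054407288234081710363425053621045262454172772403739885568
Sum of its 114 digits: 513.

513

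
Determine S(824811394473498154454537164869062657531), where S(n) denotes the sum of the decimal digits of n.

182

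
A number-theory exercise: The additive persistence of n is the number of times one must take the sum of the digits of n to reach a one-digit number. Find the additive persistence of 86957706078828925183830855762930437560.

86957706078828925183830855762930437560 → 190 → 10 → 1 (3 steps)

3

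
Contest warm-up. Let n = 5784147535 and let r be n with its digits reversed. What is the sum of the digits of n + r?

26

Reversal of 5784147535 is 5357414875; 5784147535 + 5357414875 = 11141562410.
Digit sum of 11141562410: 1+1+1+4+1+5+6+2+4+1+0 = 26.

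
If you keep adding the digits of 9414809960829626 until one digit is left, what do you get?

2

9+4+1+4+8+0+9+9+6+0+8+2+9+6+2+6 = 83
8+3 = 11
1+1 = 2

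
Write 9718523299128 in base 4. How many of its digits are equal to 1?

9718523299128 in base 4 is 2031123011020100110320.
The digit 1 appears 7 times.

7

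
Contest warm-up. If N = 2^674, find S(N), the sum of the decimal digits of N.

2^674 = 78382132970517478991165606422426233672355708521949855379734648809861125861064803929830588940942115354940041435601982738271645192059633193360683542052684438972998018132574030730004068581526319939960438784
Sum of its 203 digits: 913.

913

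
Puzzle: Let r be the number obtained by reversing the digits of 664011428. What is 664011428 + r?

Reverse of 664011428 is 824110466.
664011428 + 824110466 = 1488121894

1488121894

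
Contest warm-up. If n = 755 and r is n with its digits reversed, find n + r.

1312

Reverse of 755 is 557.
755 + 557 = 1312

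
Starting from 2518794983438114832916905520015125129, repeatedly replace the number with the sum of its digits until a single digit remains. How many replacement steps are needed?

2518794983438114832916905520015125129 → 153 → 9 (2 steps)

2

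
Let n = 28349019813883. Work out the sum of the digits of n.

2+8+3+4+9+0+1+9+8+1+3+8+8+3 = 67

67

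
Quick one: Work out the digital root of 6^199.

9

The digital root of n equals n mod 9 (or 9 when 9 | n), so we need 6^199 mod 9.
6^199 ≡ 0 (mod 9), so the digital root is 9.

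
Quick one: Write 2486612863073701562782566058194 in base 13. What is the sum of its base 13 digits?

2486612863073701562782566058194 in base 13 is 2115103207A91C9619950C9504C3.
Digit sum: 2+1+1+5+1+0+3+2+0+7+10+9+1+12+9+6+1+9+9+5+0+12+9+5+0+4+12+3 = 138.

138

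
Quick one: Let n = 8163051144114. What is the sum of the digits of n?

39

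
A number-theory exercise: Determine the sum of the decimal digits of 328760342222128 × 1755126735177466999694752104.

165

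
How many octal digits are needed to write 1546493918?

11

1546493918 in base 8 is 13413317736, which has 11 digits.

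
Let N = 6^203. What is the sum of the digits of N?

720

6^203 = 92194248343397918572146576568055126186085568996569716771023481049984392782717863628119582097603533016111568140802044043486164491951800572354947367854686601216
Sum of its 158 digits: 720.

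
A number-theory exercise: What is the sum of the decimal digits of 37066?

22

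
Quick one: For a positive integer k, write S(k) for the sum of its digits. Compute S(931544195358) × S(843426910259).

S(931544195358) = 9+3+1+5+4+4+1+9+5+3+5+8 = 57.
S(843426910259) = 8+4+3+4+2+6+9+1+0+2+5+9 = 53.
57 · 53 = 3021.

3021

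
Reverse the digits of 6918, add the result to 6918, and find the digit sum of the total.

12

Reversal of 6918 is 8196; 6918 + 8196 = 15114.
Digit sum of 15114: 1+5+1+1+4 = 12.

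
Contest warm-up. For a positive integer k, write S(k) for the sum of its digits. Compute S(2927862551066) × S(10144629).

1593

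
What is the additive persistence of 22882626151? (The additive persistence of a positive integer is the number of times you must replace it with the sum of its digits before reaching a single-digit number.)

2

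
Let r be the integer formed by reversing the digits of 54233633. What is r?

Reversing 54233633 gives 33633245.

33633245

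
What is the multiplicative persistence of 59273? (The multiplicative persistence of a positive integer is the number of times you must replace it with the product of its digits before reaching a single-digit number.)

2

59273 → 1890 → 0 (2 steps)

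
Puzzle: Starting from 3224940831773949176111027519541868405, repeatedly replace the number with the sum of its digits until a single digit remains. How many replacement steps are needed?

3

3224940831773949176111027519541868405 → 157 → 13 → 4 (3 steps)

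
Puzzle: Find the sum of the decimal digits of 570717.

5+7+0+7+1+7 = 27

27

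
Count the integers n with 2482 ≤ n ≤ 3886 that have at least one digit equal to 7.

428

The integers in [2482, 3886] that have at least one digit equal to 7: 2487, 2497, 2507, 2517, 2527, 2537, …, 3878, 3879.
428 qualify.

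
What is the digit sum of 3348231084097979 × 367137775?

3348231084097979 × 367137775 = 1229262110401569892056725
Sum of its 25 digits: 95.

95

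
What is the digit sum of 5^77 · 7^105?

668

5^77 · 7^105 = 35973652520444837723013207710866643986991099364457085814717944137330127291536208229426894864446163121822486186118794648791663348674774169921875
Sum of its 143 digits: 668.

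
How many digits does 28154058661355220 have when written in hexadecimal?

14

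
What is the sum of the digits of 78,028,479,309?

7+8+0+2+8+4+7+9+3+0+9 = 57

57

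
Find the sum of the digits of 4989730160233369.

4+9+8+9+7+3+0+1+6+0+2+3+3+3+6+9 = 73

73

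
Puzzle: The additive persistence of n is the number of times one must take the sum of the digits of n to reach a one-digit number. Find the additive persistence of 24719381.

2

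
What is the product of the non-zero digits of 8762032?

4032

8×7×6×2×3×2 = 4032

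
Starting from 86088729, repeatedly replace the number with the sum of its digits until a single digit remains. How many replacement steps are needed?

86088729 → 48 → 12 → 3 (3 steps)

3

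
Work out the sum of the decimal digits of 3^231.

3^231 = 164062694609488086547539746812648575659318856476507740436897453222447961474036515706307096943652603236842951947
Sum of its 111 digits: 531.

531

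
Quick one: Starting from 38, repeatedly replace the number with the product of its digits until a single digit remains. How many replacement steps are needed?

38 → 24 → 8 (2 steps)

2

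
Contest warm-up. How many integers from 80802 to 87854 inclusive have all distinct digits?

2352

The integers in [80802, 87854] that have all distinct digits: 80912, 80913, 80914, 80915, 80916, 80917, …, 87694, 87695.
2352 qualify.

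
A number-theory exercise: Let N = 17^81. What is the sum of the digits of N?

17^81 = 4638340549812103886046405455860613539726667862420609462303646857662236460371202960637786828872428817
Sum of its 100 digits: 449.

449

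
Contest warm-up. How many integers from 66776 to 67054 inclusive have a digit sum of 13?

1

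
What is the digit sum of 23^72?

23^72 = 110765418641068849881948222977442416868406837229724871367551073883470573712184106617882464890617921
Sum of its 99 digits: 460.

460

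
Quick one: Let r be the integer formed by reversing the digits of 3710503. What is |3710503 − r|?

Reverse of 3710503 is 3050173.
|3710503 − 3050173| = 660330

660330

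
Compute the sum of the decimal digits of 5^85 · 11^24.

5^85 · 11^24 = 2546096221330660031058922657967519050323528147228291373949105036444962024688720703125
Sum of its 85 digits: 338.

338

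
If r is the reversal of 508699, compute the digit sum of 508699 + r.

20

Reversal of 508699 is 996805; 508699 + 996805 = 1505504.
Digit sum of 1505504: 1+5+0+5+5+0+4 = 20.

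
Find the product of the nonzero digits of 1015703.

105

1×1×5×7×3 = 105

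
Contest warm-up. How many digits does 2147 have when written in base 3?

7

2147 in base 3 is 2221112, which has 7 digits.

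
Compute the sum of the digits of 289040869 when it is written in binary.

15

289040869 in base 2 is 10001001110100110100111100101.
Digit sum: 1+0+0+0+1+0+0+1+1+1+0+1+0+0+1+1+0+1+0+0+1+1+1+1+0+0+1+0+1 = 15.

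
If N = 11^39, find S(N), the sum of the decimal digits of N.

188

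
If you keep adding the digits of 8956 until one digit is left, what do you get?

8+9+5+6 = 28
2+8 = 10
1+0 = 1

1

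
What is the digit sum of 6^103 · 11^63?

621

6^103 · 11^63 = 57189717923442654700120303074696621177480308754021598550428073241524623627301943906270385687581770837782220751616123155762377956293933506909700096
Sum of its 146 digits: 621.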